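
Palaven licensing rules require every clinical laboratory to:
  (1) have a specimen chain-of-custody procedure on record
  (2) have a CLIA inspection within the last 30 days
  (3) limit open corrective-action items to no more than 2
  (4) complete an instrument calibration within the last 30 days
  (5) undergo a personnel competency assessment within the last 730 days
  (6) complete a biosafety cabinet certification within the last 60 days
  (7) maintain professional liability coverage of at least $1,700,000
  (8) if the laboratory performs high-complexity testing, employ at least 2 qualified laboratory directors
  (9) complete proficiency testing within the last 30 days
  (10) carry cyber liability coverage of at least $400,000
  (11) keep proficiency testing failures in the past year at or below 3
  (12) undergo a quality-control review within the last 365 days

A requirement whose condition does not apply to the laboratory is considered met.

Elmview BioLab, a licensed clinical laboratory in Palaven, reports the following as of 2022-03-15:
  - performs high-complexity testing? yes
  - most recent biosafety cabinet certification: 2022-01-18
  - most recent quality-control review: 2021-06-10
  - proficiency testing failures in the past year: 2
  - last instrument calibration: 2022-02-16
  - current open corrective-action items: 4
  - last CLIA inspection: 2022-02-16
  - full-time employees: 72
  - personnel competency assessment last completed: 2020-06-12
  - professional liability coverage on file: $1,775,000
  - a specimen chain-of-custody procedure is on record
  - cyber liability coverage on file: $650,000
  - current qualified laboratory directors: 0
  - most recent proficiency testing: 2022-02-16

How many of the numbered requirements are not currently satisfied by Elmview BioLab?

2

1. specimen chain-of-custody procedure present → met
2. CLIA inspection 27 days ago vs limit 30 → met
3. open corrective-action items 4 > 2 → not met
4. instrument calibration 27 days ago vs limit 30 → met
5. personnel competency assessment 641 days ago vs limit 730 → met
6. biosafety cabinet certification 56 days ago vs limit 60 → met
7. professional liability coverage $1,775,000 ≥ $1,700,000 → met
8. condition 'performs high-complexity testing' holds; qualified laboratory directors 0 < 2 → not met
9. proficiency testing 27 days ago vs limit 30 → met
10. cyber liability coverage $650,000 ≥ $400,000 → met
11. proficiency testing failures in the past year 2 ≤ 3 → met
12. quality-control review 278 days ago vs limit 365 → met
Not met: 2 of 12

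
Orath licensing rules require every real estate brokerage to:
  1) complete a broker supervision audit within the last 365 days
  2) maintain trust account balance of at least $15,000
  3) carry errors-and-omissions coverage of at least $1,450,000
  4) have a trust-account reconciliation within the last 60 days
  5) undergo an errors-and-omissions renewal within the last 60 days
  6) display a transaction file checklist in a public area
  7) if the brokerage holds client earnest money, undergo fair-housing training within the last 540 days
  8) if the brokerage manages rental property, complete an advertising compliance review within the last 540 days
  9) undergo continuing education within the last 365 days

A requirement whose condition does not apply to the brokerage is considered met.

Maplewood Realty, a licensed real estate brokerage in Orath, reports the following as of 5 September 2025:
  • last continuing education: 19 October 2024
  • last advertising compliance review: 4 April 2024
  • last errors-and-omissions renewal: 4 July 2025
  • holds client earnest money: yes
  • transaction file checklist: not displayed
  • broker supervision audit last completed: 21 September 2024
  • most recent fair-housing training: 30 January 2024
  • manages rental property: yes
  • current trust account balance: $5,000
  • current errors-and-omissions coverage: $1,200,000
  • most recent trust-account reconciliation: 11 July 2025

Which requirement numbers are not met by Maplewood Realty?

2, 3, 5, 6, 7

1. broker supervision audit 349 days ago vs limit 365 → met
2. trust account balance $5,000 < $15,000 → not met
3. errors-and-omissions coverage $1,200,000 < $1,450,000 → not met
4. trust-account reconciliation 56 days ago vs limit 60 → met
5. errors-and-omissions renewal 63 days ago vs limit 60 → not met
6. transaction file checklist absent → not met
7. condition 'holds client earnest money' holds; fair-housing training 584 days ago vs limit 540 → not met
8. condition 'manages rental property' holds; advertising compliance review 519 days ago vs limit 540 → met
9. continuing education 321 days ago vs limit 365 → met
Not met: 2, 3, 5, 6, 7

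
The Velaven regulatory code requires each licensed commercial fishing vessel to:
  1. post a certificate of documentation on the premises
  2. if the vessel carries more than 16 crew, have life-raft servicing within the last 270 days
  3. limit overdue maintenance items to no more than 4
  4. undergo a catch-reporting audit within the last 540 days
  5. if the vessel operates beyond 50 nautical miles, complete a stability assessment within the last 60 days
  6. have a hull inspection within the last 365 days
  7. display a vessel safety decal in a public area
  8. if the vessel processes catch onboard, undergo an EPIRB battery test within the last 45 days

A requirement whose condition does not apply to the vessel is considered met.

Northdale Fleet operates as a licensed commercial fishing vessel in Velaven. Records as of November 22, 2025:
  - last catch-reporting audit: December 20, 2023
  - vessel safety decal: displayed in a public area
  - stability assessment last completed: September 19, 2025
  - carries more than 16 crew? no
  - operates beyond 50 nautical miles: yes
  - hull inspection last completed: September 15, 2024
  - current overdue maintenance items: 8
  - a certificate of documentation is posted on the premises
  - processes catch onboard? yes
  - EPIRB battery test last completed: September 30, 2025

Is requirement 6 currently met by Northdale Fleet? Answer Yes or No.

6. hull inspection 433 days ago vs limit 365 → not met

No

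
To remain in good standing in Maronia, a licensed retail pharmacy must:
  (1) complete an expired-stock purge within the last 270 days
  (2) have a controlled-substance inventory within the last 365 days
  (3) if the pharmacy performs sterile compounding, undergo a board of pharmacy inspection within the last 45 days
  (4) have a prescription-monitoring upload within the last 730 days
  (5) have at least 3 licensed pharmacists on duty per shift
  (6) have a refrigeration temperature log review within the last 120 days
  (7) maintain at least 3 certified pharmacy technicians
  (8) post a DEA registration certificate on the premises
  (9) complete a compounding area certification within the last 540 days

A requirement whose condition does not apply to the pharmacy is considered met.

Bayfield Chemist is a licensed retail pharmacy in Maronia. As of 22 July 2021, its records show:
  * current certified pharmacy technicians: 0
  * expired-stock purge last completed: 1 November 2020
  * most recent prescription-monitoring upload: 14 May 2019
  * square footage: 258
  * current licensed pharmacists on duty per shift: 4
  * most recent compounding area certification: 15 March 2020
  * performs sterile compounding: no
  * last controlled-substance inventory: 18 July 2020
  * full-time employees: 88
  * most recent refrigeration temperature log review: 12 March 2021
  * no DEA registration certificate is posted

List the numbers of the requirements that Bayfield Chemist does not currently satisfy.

2, 4, 6, 7, 8

1. expired-stock purge 263 days ago vs limit 270 → met
2. controlled-substance inventory 369 days ago vs limit 365 → not met
3. condition 'performs sterile compounding' does not hold → requirement n/a → met
4. prescription-monitoring upload 800 days ago vs limit 730 → not met
5. licensed pharmacists on duty per shift 4 ≥ 3 → met
6. refrigeration temperature log review 132 days ago vs limit 120 → not met
7. certified pharmacy technicians 0 < 3 → not met
8. DEA registration certificate absent → not met
9. compounding area certification 494 days ago vs limit 540 → met
Not met: 2, 4, 6, 7, 8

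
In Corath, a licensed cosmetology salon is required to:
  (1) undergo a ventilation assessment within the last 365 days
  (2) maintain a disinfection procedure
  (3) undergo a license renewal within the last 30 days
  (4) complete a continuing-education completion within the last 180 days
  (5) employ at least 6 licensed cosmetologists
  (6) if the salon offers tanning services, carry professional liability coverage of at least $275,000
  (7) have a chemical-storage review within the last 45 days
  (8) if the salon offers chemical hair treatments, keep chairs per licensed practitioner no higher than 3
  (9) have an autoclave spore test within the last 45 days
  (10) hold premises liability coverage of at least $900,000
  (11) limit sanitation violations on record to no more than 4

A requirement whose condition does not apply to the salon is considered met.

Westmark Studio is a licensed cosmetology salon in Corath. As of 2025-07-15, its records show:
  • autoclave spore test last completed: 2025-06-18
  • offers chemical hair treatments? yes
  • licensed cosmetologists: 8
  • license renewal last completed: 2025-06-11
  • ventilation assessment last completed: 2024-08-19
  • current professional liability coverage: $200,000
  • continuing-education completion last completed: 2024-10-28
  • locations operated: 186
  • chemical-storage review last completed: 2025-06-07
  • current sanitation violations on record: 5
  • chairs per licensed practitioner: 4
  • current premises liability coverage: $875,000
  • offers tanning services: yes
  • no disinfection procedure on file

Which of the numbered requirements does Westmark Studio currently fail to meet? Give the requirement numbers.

1. ventilation assessment 330 days ago vs limit 365 → met
2. disinfection procedure absent → not met
3. license renewal 34 days ago vs limit 30 → not met
4. continuing-education completion 260 days ago vs limit 180 → not met
5. licensed cosmetologists 8 ≥ 6 → met
6. condition 'offers tanning services' holds; professional liability coverage $200,000 < $275,000 → not met
7. chemical-storage review 38 days ago vs limit 45 → met
8. condition 'offers chemical hair treatments' holds; chairs per licensed practitioner 4 > 3 → not met
9. autoclave spore test 27 days ago vs limit 45 → met
10. premises liability coverage $875,000 < $900,000 → not met
11. sanitation violations on record 5 > 4 → not met
Not met: 2, 3, 4, 6, 8, 10, 11

2, 3, 4, 6, 8, 10, 11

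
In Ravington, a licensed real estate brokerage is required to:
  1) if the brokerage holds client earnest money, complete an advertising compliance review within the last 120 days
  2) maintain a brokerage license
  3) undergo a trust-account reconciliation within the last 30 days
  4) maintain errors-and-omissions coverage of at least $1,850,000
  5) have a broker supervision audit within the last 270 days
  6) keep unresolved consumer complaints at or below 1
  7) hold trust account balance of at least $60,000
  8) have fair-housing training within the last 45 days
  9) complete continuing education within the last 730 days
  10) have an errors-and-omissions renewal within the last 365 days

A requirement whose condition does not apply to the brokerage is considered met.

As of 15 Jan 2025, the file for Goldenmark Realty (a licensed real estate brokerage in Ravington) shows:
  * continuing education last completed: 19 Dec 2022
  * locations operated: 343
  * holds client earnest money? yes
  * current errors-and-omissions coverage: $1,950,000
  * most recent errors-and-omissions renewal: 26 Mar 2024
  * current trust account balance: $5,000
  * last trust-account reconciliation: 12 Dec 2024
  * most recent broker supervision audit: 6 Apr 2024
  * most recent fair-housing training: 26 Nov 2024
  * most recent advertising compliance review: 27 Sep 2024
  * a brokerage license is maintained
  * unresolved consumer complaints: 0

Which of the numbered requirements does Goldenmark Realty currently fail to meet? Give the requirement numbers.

1. condition 'holds client earnest money' holds; advertising compliance review 110 days ago vs limit 120 → met
2. brokerage license present → met
3. trust-account reconciliation 34 days ago vs limit 30 → not met
4. errors-and-omissions coverage $1,950,000 ≥ $1,850,000 → met
5. broker supervision audit 284 days ago vs limit 270 → not met
6. unresolved consumer complaints 0 ≤ 1 → met
7. trust account balance $5,000 < $60,000 → not met
8. fair-housing training 50 days ago vs limit 45 → not met
9. continuing education 758 days ago vs limit 730 → not met
10. errors-and-omissions renewal 295 days ago vs limit 365 → met
Not met: 3, 5, 7, 8, 9

3, 5, 7, 8, 9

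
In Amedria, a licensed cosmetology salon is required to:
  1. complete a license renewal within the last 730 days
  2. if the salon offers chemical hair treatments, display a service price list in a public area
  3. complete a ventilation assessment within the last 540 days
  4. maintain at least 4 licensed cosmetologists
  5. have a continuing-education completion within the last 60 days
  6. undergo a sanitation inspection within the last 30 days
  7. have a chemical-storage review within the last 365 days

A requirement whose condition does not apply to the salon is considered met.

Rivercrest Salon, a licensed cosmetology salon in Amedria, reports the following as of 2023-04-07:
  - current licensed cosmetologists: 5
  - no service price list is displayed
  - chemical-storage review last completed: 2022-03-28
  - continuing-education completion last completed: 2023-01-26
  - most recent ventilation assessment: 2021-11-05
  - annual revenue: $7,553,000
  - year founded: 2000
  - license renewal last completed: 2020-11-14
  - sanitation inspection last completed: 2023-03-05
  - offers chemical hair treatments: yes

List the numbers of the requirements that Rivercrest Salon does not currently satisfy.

1, 2, 5, 6, 7

1. license renewal 874 days ago vs limit 730 → not met
2. condition 'offers chemical hair treatments' holds; service price list absent → not met
3. ventilation assessment 518 days ago vs limit 540 → met
4. licensed cosmetologists 5 ≥ 4 → met
5. continuing-education completion 71 days ago vs limit 60 → not met
6. sanitation inspection 33 days ago vs limit 30 → not met
7. chemical-storage review 375 days ago vs limit 365 → not met
Not met: 1, 2, 5, 6, 7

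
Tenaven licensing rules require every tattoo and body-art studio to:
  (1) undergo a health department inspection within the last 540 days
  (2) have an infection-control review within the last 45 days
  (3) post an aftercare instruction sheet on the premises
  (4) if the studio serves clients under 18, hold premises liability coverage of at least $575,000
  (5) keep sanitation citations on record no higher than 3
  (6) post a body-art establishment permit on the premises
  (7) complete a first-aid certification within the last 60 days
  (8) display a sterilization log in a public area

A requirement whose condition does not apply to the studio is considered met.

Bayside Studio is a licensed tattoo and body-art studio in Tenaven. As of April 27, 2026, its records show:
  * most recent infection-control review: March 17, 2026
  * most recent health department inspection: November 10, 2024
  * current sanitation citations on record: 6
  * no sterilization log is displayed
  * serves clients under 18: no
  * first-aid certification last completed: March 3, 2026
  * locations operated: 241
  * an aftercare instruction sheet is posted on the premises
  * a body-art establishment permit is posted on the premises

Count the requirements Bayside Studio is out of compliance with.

1. health department inspection 533 days ago vs limit 540 → met
2. infection-control review 41 days ago vs limit 45 → met
3. aftercare instruction sheet present → met
4. condition 'serves clients under 18' does not hold → requirement n/a → met
5. sanitation citations on record 6 > 3 → not met
6. body-art establishment permit present → met
7. first-aid certification 55 days ago vs limit 60 → met
8. sterilization log absent → not met
Not met: 2 of 8

2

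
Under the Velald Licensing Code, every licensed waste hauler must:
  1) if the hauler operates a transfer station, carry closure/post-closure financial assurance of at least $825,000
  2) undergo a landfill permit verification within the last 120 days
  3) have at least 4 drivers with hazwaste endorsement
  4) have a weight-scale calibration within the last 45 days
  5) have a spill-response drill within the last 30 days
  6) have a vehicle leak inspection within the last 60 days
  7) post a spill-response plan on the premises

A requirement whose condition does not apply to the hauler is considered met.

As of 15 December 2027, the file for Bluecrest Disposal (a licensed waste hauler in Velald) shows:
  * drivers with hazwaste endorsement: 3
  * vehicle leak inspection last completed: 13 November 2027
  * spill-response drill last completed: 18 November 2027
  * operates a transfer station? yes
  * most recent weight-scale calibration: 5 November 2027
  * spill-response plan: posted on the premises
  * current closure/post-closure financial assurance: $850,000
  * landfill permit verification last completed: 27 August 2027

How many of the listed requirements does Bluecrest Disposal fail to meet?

1

1. condition 'operates a transfer station' holds; closure/post-closure financial assurance $850,000 ≥ $825,000 → met
2. landfill permit verification 110 days ago vs limit 120 → met
3. drivers with hazwaste endorsement 3 < 4 → not met
4. weight-scale calibration 40 days ago vs limit 45 → met
5. spill-response drill 27 days ago vs limit 30 → met
6. vehicle leak inspection 32 days ago vs limit 60 → met
7. spill-response plan present → met
Not met: 1 of 7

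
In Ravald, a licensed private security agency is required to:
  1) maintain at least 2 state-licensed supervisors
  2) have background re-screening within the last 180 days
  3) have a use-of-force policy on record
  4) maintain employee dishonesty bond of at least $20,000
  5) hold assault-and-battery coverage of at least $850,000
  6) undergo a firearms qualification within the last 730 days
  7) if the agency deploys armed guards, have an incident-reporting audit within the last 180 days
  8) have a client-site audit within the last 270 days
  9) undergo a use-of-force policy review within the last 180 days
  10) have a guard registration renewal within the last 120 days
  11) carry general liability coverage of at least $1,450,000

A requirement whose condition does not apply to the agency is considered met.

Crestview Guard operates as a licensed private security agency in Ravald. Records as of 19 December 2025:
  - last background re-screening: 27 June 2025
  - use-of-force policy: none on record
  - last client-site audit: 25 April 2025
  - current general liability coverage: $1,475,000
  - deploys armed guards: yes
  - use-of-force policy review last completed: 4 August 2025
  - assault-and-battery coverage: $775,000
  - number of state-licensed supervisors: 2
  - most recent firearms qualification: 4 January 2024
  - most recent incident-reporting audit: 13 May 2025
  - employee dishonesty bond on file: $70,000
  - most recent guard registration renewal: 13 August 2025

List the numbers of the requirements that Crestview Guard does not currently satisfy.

3, 5, 7, 10

1. state-licensed supervisors 2 ≥ 2 → met
2. background re-screening 175 days ago vs limit 180 → met
3. use-of-force policy absent → not met
4. employee dishonesty bond $70,000 ≥ $20,000 → met
5. assault-and-battery coverage $775,000 < $850,000 → not met
6. firearms qualification 715 days ago vs limit 730 → met
7. condition 'deploys armed guards' holds; incident-reporting audit 220 days ago vs limit 180 → not met
8. client-site audit 238 days ago vs limit 270 → met
9. use-of-force policy review 137 days ago vs limit 180 → met
10. guard registration renewal 128 days ago vs limit 120 → not met
11. general liability coverage $1,475,000 ≥ $1,450,000 → met
Not met: 3, 5, 7, 10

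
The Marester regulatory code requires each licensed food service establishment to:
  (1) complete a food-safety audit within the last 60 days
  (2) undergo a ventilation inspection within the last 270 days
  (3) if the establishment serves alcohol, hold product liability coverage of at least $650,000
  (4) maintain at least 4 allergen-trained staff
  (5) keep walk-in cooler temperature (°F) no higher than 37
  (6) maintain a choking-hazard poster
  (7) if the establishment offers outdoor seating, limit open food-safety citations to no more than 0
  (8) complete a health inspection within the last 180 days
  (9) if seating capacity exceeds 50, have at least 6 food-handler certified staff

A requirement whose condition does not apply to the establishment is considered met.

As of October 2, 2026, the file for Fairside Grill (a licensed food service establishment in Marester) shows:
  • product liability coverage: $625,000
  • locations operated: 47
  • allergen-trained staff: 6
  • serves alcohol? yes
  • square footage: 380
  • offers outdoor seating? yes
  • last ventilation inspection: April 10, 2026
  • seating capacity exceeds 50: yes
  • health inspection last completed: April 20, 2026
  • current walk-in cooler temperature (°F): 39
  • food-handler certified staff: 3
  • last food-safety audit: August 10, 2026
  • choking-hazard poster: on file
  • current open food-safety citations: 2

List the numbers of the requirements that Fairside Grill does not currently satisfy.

1. food-safety audit 53 days ago vs limit 60 → met
2. ventilation inspection 175 days ago vs limit 270 → met
3. condition 'serves alcohol' holds; product liability coverage $625,000 < $650,000 → not met
4. allergen-trained staff 6 ≥ 4 → met
5. walk-in cooler temperature (°F) 39 > 37 → not met
6. choking-hazard poster present → met
7. condition 'offers outdoor seating' holds; open food-safety citations 2 > 0 → not met
8. health inspection 165 days ago vs limit 180 → met
9. condition 'seating capacity exceeds 50' holds; food-handler certified staff 3 < 6 → not met
Not met: 3, 5, 7, 9

3, 5, 7, 9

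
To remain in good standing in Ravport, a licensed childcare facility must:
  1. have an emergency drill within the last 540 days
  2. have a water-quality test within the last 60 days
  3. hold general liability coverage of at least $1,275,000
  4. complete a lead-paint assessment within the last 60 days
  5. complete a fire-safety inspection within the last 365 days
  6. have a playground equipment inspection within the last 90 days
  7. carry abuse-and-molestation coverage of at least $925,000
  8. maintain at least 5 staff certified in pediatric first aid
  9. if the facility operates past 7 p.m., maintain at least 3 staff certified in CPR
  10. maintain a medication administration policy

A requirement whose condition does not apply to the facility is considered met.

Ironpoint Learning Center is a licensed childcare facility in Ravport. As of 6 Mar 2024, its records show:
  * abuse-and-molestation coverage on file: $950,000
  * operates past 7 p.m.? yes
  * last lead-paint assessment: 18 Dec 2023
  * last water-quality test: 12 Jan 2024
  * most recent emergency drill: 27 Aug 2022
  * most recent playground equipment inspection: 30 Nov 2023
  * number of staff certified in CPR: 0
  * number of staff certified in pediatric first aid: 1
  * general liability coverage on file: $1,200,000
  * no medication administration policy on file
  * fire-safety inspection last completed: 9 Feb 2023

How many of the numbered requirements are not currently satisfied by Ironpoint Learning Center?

8

1. emergency drill 557 days ago vs limit 540 → not met
2. water-quality test 54 days ago vs limit 60 → met
3. general liability coverage $1,200,000 < $1,275,000 → not met
4. lead-paint assessment 79 days ago vs limit 60 → not met
5. fire-safety inspection 391 days ago vs limit 365 → not met
6. playground equipment inspection 97 days ago vs limit 90 → not met
7. abuse-and-molestation coverage $950,000 ≥ $925,000 → met
8. staff certified in pediatric first aid 1 < 5 → not met
9. condition 'operates past 7 p.m.' holds; staff certified in CPR 0 < 3 → not met
10. medication administration policy absent → not met
Not met: 8 of 10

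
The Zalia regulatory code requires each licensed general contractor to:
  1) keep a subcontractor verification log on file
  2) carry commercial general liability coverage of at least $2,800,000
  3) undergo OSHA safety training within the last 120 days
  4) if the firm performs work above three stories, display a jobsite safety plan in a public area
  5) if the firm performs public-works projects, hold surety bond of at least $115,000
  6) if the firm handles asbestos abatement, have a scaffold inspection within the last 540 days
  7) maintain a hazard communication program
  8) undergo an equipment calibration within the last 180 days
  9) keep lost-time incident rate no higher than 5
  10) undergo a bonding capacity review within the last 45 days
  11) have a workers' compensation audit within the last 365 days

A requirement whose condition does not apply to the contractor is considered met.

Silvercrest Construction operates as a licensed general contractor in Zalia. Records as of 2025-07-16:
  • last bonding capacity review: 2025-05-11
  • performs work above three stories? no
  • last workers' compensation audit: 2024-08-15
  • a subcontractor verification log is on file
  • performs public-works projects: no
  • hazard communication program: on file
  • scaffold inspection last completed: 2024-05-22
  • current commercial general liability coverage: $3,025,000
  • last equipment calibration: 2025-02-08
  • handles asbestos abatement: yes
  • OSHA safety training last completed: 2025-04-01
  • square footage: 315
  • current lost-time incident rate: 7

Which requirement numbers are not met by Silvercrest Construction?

1. subcontractor verification log present → met
2. commercial general liability coverage $3,025,000 ≥ $2,800,000 → met
3. OSHA safety training 106 days ago vs limit 120 → met
4. condition 'performs work above three stories' does not hold → requirement n/a → met
5. condition 'performs public-works projects' does not hold → requirement n/a → met
6. condition 'handles asbestos abatement' holds; scaffold inspection 420 days ago vs limit 540 → met
7. hazard communication program present → met
8. equipment calibration 158 days ago vs limit 180 → met
9. lost-time incident rate 7 > 5 → not met
10. bonding capacity review 66 days ago vs limit 45 → not met
11. workers' compensation audit 335 days ago vs limit 365 → met
Not met: 9, 10

9, 10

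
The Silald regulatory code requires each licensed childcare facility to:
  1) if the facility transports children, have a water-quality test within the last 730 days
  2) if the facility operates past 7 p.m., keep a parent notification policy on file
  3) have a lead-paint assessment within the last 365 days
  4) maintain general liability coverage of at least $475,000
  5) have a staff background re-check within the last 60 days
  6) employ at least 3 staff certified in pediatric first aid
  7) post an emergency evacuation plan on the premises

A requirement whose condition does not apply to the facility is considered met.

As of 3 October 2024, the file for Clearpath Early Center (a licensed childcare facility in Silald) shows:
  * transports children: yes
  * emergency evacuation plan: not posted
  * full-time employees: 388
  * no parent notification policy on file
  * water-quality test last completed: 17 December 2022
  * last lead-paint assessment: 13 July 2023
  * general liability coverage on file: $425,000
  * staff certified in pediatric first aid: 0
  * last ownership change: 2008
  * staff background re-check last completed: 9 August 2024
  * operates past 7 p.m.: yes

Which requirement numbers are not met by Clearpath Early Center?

2, 3, 4, 6, 7

1. condition 'transports children' holds; water-quality test 656 days ago vs limit 730 → met
2. condition 'operates past 7 p.m.' holds; parent notification policy absent → not met
3. lead-paint assessment 448 days ago vs limit 365 → not met
4. general liability coverage $425,000 < $475,000 → not met
5. staff background re-check 55 days ago vs limit 60 → met
6. staff certified in pediatric first aid 0 < 3 → not met
7. emergency evacuation plan absent → not met
Not met: 2, 3, 4, 6, 7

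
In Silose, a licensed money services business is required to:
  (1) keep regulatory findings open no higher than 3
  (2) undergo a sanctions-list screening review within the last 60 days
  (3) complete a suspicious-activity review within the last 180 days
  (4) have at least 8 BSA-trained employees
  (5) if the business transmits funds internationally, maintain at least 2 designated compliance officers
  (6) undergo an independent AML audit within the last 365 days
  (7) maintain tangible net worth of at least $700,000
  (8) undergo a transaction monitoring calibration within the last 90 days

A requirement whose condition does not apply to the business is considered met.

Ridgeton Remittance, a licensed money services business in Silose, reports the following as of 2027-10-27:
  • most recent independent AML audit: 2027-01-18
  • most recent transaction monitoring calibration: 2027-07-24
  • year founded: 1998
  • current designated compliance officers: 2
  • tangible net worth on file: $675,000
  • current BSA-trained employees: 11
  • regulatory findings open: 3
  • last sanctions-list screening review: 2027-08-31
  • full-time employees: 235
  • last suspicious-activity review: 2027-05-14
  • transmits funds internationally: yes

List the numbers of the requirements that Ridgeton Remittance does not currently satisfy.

7, 8

1. regulatory findings open 3 ≤ 3 → met
2. sanctions-list screening review 57 days ago vs limit 60 → met
3. suspicious-activity review 166 days ago vs limit 180 → met
4. BSA-trained employees 11 ≥ 8 → met
5. condition 'transmits funds internationally' holds; designated compliance officers 2 ≥ 2 → met
6. independent AML audit 282 days ago vs limit 365 → met
7. tangible net worth $675,000 < $700,000 → not met
8. transaction monitoring calibration 95 days ago vs limit 90 → not met
Not met: 7, 8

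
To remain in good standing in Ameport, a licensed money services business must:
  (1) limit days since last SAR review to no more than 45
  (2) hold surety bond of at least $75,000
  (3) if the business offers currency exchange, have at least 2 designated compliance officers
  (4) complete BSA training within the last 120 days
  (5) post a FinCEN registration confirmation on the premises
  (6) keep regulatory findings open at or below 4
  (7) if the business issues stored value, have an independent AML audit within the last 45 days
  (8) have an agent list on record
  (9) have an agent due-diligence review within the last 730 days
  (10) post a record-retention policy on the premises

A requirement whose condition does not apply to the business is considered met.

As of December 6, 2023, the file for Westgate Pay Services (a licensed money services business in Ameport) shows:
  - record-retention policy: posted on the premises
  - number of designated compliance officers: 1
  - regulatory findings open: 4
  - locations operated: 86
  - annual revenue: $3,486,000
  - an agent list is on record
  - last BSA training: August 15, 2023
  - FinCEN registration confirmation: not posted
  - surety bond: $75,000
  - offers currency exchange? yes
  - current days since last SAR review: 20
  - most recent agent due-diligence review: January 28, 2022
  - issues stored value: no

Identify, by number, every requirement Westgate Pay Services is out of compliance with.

1. days since last SAR review 20 ≤ 45 → met
2. surety bond $75,000 ≥ $75,000 → met
3. condition 'offers currency exchange' holds; designated compliance officers 1 < 2 → not met
4. BSA training 113 days ago vs limit 120 → met
5. FinCEN registration confirmation absent → not met
6. regulatory findings open 4 ≤ 4 → met
7. condition 'issues stored value' does not hold → requirement n/a → met
8. agent list present → met
9. agent due-diligence review 677 days ago vs limit 730 → met
10. record-retention policy present → met
Not met: 3, 5

3, 5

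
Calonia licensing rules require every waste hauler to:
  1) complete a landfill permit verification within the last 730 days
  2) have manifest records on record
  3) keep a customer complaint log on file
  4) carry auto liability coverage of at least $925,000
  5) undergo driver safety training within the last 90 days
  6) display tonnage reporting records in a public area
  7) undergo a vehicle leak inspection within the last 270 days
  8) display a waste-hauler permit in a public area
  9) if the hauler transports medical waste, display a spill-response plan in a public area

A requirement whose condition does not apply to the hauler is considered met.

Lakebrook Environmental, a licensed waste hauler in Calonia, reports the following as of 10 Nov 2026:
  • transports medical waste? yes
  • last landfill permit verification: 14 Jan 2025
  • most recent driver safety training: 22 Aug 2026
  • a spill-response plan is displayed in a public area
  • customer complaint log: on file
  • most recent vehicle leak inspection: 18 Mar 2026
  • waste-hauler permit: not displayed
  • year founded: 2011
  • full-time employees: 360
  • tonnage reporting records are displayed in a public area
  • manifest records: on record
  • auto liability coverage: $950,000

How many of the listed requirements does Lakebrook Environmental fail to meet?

1

1. landfill permit verification 665 days ago vs limit 730 → met
2. manifest records present → met
3. customer complaint log present → met
4. auto liability coverage $950,000 ≥ $925,000 → met
5. driver safety training 80 days ago vs limit 90 → met
6. tonnage reporting records present → met
7. vehicle leak inspection 237 days ago vs limit 270 → met
8. waste-hauler permit absent → not met
9. condition 'transports medical waste' holds; spill-response plan present → met
Not met: 1 of 9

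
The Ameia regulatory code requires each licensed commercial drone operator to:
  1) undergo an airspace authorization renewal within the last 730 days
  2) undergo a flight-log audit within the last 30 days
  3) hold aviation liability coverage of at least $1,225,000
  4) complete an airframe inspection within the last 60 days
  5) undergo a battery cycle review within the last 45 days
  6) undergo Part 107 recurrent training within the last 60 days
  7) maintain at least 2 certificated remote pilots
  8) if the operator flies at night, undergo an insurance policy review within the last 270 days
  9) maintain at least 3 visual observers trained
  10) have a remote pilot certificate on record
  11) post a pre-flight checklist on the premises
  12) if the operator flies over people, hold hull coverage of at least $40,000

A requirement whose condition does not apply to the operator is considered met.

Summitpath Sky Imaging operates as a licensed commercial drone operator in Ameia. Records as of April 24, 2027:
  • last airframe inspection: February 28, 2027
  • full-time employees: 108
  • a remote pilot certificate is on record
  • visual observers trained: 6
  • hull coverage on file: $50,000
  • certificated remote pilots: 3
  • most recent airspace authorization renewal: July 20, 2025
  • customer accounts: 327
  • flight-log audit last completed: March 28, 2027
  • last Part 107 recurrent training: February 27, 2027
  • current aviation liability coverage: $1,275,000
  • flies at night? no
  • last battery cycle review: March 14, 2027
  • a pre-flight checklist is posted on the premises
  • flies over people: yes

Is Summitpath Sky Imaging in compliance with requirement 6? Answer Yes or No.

6. Part 107 recurrent training 56 days ago vs limit 60 → met

Yes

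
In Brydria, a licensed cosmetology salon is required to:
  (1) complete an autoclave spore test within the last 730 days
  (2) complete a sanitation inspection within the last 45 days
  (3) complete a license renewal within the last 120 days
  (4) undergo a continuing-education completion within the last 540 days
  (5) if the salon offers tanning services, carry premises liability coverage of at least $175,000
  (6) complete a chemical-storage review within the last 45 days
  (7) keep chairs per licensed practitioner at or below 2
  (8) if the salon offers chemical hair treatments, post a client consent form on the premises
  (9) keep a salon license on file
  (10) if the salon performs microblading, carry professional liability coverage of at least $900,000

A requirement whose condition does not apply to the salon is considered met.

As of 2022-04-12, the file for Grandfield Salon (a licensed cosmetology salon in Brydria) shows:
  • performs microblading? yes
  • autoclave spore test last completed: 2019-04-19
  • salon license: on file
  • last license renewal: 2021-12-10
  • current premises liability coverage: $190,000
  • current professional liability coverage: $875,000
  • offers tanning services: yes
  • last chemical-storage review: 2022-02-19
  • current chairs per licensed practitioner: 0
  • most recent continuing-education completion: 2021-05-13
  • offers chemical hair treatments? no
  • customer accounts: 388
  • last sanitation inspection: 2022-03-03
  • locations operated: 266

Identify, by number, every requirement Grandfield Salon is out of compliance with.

1. autoclave spore test 1089 days ago vs limit 730 → not met
2. sanitation inspection 40 days ago vs limit 45 → met
3. license renewal 123 days ago vs limit 120 → not met
4. continuing-education completion 334 days ago vs limit 540 → met
5. condition 'offers tanning services' holds; premises liability coverage $190,000 ≥ $175,000 → met
6. chemical-storage review 52 days ago vs limit 45 → not met
7. chairs per licensed practitioner 0 ≤ 2 → met
8. condition 'offers chemical hair treatments' does not hold → requirement n/a → met
9. salon license present → met
10. condition 'performs microblading' holds; professional liability coverage $875,000 < $900,000 → not met
Not met: 1, 3, 6, 10

1, 3, 6, 10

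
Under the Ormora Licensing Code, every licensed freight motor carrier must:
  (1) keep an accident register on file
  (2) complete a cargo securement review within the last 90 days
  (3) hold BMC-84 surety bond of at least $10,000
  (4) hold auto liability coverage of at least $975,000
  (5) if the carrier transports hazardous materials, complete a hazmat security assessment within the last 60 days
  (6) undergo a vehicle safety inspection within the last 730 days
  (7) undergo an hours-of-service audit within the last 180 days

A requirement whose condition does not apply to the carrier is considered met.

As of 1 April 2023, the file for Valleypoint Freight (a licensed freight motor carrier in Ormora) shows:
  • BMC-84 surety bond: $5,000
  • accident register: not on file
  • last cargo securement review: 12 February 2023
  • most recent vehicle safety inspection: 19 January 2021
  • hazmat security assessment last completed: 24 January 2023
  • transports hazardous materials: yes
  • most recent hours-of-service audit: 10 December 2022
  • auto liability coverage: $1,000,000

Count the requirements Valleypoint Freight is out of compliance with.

1. accident register absent → not met
2. cargo securement review 48 days ago vs limit 90 → met
3. BMC-84 surety bond $5,000 < $10,000 → not met
4. auto liability coverage $1,000,000 ≥ $975,000 → met
5. condition 'transports hazardous materials' holds; hazmat security assessment 67 days ago vs limit 60 → not met
6. vehicle safety inspection 802 days ago vs limit 730 → not met
7. hours-of-service audit 112 days ago vs limit 180 → met
Not met: 4 of 7

4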